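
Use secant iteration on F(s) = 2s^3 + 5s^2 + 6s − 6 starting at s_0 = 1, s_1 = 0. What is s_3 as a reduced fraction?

F(1) = 7, F(0) = −6. s_2 = 0 − (−6)·(0 − 1)/((−6) − 7) = 6/13.
F(0) = −6, F(6/13) = −4326/2197. s_3 = (6/13) − (−4326/2197)·((6/13) − 0)/((−4326/2197) − (−6)) = 169/246.

169/246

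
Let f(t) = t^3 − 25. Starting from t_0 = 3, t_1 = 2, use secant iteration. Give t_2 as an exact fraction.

55/19

f(3) = 2, f(2) = −17. t_2 = 2 − (−17)·(2 − 3)/((−17) − 2) = 55/19.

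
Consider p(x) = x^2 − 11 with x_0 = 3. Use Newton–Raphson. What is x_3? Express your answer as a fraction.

79201/23880

p'(x) = 2x.
p(3) = −2, p'(3) = 6, so x_1 = 3 − (−2)/6 = 10/3.
p(10/3) = 1/9, p'(10/3) = 20/3, so x_2 = (10/3) − (1/9)/(20/3) = 199/60.
p(199/60) = 1/3600, p'(199/60) = 199/30, so x_3 = (199/60) − (1/3600)/(199/30) = 79201/23880.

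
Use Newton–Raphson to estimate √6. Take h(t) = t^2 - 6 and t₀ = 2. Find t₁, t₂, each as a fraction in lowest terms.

t₁ = 5/2, t₂ = 49/20

h'(t) = 2t.
h(2) = -2, h'(2) = 4, so t₁ = 2 - (-2)/4 = 5/2.
h(5/2) = 1/4, h'(5/2) = 5, so t₂ = (5/2) - (1/4)/5 = 49/20.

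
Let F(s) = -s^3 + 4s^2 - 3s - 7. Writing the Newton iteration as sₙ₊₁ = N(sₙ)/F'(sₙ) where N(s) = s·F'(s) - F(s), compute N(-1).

F'(s) = -3s^2 + 8s - 3.
N(s) = s·F'(s) - F(s) = s·(-3s^2 + 8s - 3) - (-s^3 + 4s^2 - 3s - 7) = -2s^3 + 4s^2 + 7.
N(-1) = 13.

13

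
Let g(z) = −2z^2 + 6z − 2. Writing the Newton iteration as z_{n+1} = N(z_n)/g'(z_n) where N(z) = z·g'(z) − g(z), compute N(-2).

g'(z) = −4z + 6.
N(z) = z·g'(z) − g(z) = z·(−4z + 6) − (−2z^2 + 6z − 2) = −2z^2 + 2.
N(-2) = −6.

−6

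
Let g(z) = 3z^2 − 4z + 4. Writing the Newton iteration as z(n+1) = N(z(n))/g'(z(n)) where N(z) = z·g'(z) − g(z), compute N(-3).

23

g'(z) = 6z − 4.
N(z) = z·g'(z) − g(z) = z·(6z − 4) − (3z^2 − 4z + 4) = 3z^2 − 4.
N(-3) = 23.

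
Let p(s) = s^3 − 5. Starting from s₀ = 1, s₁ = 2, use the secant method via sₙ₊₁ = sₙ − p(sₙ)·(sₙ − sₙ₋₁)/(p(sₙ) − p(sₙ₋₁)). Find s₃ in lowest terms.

265/157

p(1) = −4, p(2) = 3. s₂ = 2 − 3·(2 − 1)/(3 − (−4)) = 11/7.
p(2) = 3, p(11/7) = −384/343. s₃ = (11/7) − (−384/343)·((11/7) − 2)/((−384/343) − 3) = 265/157.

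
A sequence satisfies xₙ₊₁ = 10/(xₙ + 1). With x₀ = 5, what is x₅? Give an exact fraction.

590/249

x₁ = 10/(5 + 1) = 5/3.
x₂ = 10/(5/3 + 1) = 15/4.
x₃ = 10/(15/4 + 1) = 40/19.
x₄ = 10/(40/19 + 1) = 190/59.
x₅ = 10/(190/59 + 1) = 590/249.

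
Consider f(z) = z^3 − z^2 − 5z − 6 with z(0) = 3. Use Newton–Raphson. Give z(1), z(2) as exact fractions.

f'(z) = 3z^2 − 2z − 5.
f(3) = −3, f'(3) = 16, so z(1) = 3 − (−3)/16 = 51/16.
f(51/16) = 1179/4096, f'(51/16) = 4891/256, so z(2) = (51/16) − (1179/4096)/(4891/256) = 124131/39128.

z(1) = 51/16, z(2) = 124131/39128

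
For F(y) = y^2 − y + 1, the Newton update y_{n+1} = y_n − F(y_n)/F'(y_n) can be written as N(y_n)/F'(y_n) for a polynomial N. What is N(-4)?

15

F'(y) = 2y − 1.
N(y) = y·F'(y) − F(y) = y·(2y − 1) − (y^2 − y + 1) = y^2 − 1.
N(-4) = 15.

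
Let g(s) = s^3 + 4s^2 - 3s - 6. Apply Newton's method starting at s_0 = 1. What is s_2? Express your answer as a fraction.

29/21

g'(s) = 3s^2 + 8s - 3.
g(1) = -4, g'(1) = 8, so s_1 = 1 - (-4)/8 = 3/2.
g(3/2) = 15/8, g'(3/2) = 63/4, so s_2 = (3/2) - (15/8)/(63/4) = 29/21.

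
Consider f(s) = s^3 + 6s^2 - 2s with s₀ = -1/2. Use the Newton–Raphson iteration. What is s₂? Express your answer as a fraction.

-4100/97063

f'(s) = 3s^2 + 12s - 2.
f(-1/2) = 19/8, f'(-1/2) = -29/4, so s₁ = (-1/2) - (19/8)/(-29/4) = -5/29.
f(-5/29) = 12635/24389, f'(-5/29) = -3347/841, so s₂ = (-5/29) - (12635/24389)/(-3347/841) = -4100/97063.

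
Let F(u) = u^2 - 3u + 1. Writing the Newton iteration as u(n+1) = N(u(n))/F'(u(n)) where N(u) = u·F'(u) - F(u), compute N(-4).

15

F'(u) = 2u - 3.
N(u) = u·F'(u) - F(u) = u·(2u - 3) - (u^2 - 3u + 1) = u^2 - 1.
N(-4) = 15.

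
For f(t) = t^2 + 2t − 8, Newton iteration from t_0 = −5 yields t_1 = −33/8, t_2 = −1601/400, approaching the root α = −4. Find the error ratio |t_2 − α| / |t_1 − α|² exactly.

4/25

t_1 − α = −33/8 − (−4) = −33/8 + 4 = −1/8, so |t_1 − α| = 1/8.
t_2 − α = −1601/400 − (−4) = −1601/400 + 4 = −1/400, so |t_2 − α| = 1/400.
|t_1 − α|² = 1/64.
Ratio = (1/400) / (1/64) = 4/25.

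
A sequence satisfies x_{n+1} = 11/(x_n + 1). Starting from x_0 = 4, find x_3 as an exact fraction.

176/71

x_1 = 11/(4 + 1) = 11/5.
x_2 = 11/(11/5 + 1) = 55/16.
x_3 = 11/(55/16 + 1) = 176/71.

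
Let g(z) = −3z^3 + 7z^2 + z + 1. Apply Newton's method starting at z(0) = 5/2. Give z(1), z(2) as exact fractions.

z(1) = 68/27, z(2) = 49159/19521

g'(z) = −9z^2 + 14z + 1.
g(5/2) = 3/8, g'(5/2) = −81/4, so z(1) = (5/2) − (3/8)/(−81/4) = 68/27.
g(68/27) = −35/6561, g'(68/27) = −1687/81, so z(2) = (68/27) − (−35/6561)/(−1687/81) = 49159/19521.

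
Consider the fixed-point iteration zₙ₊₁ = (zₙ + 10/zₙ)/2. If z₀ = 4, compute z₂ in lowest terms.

z₁ = (4 + 10/4)/2 = 13/4.
z₂ = (13/4 + 10/(13/4))/2 = 329/104.

329/104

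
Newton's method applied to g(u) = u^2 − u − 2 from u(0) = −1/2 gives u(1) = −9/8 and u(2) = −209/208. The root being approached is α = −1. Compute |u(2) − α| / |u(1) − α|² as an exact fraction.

4/13

u(1) − α = −9/8 − (−1) = −9/8 + 1 = −1/8, so |u(1) − α| = 1/8.
u(2) − α = −209/208 − (−1) = −209/208 + 1 = −1/208, so |u(2) − α| = 1/208.
|u(1) − α|² = 1/64.
Ratio = (1/208) / (1/64) = 4/13.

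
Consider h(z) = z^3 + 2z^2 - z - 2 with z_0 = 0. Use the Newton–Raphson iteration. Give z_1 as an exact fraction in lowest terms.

h'(z) = 3z^2 + 4z - 1.
h(0) = -2, h'(0) = -1, so z_1 = 0 - (-2)/(-1) = -2.

-2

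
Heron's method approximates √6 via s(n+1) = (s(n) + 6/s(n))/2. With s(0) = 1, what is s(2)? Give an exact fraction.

73/28

s(1) = (1 + 6/1)/2 = 7/2.
s(2) = (7/2 + 6/(7/2))/2 = 73/28.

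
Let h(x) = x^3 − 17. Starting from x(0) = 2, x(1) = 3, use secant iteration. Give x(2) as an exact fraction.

47/19

h(2) = −9, h(3) = 10. x(2) = 3 − 10·(3 − 2)/(10 − (−9)) = 47/19.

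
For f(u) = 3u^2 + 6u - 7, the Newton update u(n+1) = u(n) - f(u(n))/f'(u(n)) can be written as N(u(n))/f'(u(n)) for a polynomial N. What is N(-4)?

55

f'(u) = 6u + 6.
N(u) = u·f'(u) - f(u) = u·(6u + 6) - (3u^2 + 6u - 7) = 3u^2 + 7.
N(-4) = 55.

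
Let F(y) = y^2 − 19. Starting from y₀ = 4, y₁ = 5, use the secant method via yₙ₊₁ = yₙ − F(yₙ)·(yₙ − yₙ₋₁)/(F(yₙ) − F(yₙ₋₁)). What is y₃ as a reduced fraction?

61/14

F(4) = −3, F(5) = 6. y₂ = 5 − 6·(5 − 4)/(6 − (−3)) = 13/3.
F(5) = 6, F(13/3) = −2/9. y₃ = (13/3) − (−2/9)·((13/3) − 5)/((−2/9) − 6) = 61/14.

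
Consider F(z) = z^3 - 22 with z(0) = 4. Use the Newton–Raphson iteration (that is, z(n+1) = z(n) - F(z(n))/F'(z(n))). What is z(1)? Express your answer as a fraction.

F'(z) = 3z^2.
F(4) = 42, F'(4) = 48, so z(1) = 4 - 42/48 = 25/8.

25/8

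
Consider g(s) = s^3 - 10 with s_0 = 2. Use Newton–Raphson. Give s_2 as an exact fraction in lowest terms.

g'(s) = 3s^2.
g(2) = -2, g'(2) = 12, so s_1 = 2 - (-2)/12 = 13/6.
g(13/6) = 37/216, g'(13/6) = 169/12, so s_2 = (13/6) - (37/216)/(169/12) = 3277/1521.

3277/1521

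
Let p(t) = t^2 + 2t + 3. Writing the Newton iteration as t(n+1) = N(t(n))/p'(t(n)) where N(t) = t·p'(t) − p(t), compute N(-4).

13

p'(t) = 2t + 2.
N(t) = t·p'(t) − p(t) = t·(2t + 2) − (t^2 + 2t + 3) = t^2 − 3.
N(-4) = 13.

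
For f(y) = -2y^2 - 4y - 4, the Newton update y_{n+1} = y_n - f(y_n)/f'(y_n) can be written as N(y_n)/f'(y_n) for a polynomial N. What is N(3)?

-14

f'(y) = -4y - 4.
N(y) = y·f'(y) - f(y) = y·(-4y - 4) - (-2y^2 - 4y - 4) = -2y^2 + 4.
N(3) = -14.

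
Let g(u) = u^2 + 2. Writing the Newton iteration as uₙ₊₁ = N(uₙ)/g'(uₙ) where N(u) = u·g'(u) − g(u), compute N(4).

14

g'(u) = 2u.
N(u) = u·g'(u) − g(u) = u·(2u) − (u^2 + 2) = u^2 − 2.
N(4) = 14.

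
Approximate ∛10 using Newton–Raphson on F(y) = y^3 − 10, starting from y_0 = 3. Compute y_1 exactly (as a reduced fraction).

F'(y) = 3y^2.
F(3) = 17, F'(3) = 27, so y_1 = 3 − 17/27 = 64/27.

64/27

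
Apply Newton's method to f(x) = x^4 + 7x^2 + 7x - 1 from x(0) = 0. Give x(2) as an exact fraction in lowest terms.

f'(x) = 4x^3 + 14x + 7.
f(0) = -1, f'(0) = 7, so x(1) = 0 - (-1)/7 = 1/7.
f(1/7) = 344/2401, f'(1/7) = 3091/343, so x(2) = (1/7) - (344/2401)/(3091/343) = 2747/21637.

2747/21637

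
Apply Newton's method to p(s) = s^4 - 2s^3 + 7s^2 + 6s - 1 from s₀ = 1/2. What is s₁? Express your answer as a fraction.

p'(s) = 4s^3 - 6s^2 + 14s + 6.
p(1/2) = 57/16, p'(1/2) = 12, so s₁ = (1/2) - (57/16)/12 = 13/64.

13/64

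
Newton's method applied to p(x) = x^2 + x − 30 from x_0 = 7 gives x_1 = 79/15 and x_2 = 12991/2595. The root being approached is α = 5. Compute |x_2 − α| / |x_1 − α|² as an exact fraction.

x_1 − α = 79/15 − 5 = 4/15, so |x_1 − α| = 4/15.
x_2 − α = 12991/2595 − 5 = 16/2595, so |x_2 − α| = 16/2595.
|x_1 − α|² = 16/225.
Ratio = (16/2595) / (16/225) = 15/173.

15/173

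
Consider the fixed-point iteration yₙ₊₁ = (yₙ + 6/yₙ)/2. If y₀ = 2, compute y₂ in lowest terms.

49/20

y₁ = (2 + 6/2)/2 = 5/2.
y₂ = (5/2 + 6/(5/2))/2 = 49/20.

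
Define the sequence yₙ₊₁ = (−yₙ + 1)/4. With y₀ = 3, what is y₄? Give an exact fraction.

y₁ = (−3 + 1)/4 = −1/2.
y₂ = (−(−1/2) + 1)/4 = 3/8.
y₃ = (−(3/8) + 1)/4 = 5/32.
y₄ = (−(5/32) + 1)/4 = 27/128.

27/128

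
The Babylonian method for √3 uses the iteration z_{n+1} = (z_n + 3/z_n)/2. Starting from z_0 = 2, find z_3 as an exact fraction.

18817/10864

z_1 = (2 + 3/2)/2 = 7/4.
z_2 = (7/4 + 3/(7/4))/2 = 97/56.
z_3 = (97/56 + 3/(97/56))/2 = 18817/10864.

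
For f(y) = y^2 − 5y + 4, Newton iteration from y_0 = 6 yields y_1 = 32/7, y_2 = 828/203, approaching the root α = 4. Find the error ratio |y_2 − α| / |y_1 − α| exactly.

y_1 − α = 32/7 − 4 = 4/7, so |y_1 − α| = 4/7.
y_2 − α = 828/203 − 4 = 16/203, so |y_2 − α| = 16/203.
Ratio = (16/203) / (4/7) = 4/29.

4/29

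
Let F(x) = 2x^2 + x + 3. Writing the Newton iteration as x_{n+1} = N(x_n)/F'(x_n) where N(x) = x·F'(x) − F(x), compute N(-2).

5

F'(x) = 4x + 1.
N(x) = x·F'(x) − F(x) = x·(4x + 1) − (2x^2 + x + 3) = 2x^2 − 3.
N(-2) = 5.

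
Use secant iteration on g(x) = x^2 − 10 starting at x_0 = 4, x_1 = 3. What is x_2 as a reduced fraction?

g(4) = 6, g(3) = −1. x_2 = 3 − (−1)·(3 − 4)/((−1) − 6) = 22/7.

22/7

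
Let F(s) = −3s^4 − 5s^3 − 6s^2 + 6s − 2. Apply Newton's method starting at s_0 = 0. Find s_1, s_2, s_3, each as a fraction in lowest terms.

F'(s) = −12s^3 − 15s^2 − 12s + 6.
F(0) = −2, F'(0) = 6, so s_1 = 0 − (−2)/6 = 1/3.
F(1/3) = −8/9, F'(1/3) = −1/9, so s_2 = (1/3) − (−8/9)/(−1/9) = −23/3.
F(−23/3) = −8512, F'(−23/3) = 41615/9, so s_3 = (−23/3) − (−8512)/(41615/9) = −103903/17835.

s_1 = 1/3, s_2 = −23/3, s_3 = −103903/17835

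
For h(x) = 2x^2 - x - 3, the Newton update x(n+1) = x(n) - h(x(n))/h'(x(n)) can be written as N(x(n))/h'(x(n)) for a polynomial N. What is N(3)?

21

h'(x) = 4x - 1.
N(x) = x·h'(x) - h(x) = x·(4x - 1) - (2x^2 - x - 3) = 2x^2 + 3.
N(3) = 21.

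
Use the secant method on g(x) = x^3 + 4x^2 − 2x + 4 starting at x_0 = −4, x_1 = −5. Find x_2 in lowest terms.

−104/23

g(−4) = 12, g(−5) = −11. x_2 = (−5) − (−11)·((−5) − (−4))/((−11) − 12) = −104/23.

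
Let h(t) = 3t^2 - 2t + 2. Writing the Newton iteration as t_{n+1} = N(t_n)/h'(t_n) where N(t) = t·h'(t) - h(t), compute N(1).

1

h'(t) = 6t - 2.
N(t) = t·h'(t) - h(t) = t·(6t - 2) - (3t^2 - 2t + 2) = 3t^2 - 2.
N(1) = 1.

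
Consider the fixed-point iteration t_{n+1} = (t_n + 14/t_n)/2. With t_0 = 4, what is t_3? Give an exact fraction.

t_1 = (4 + 14/4)/2 = 15/4.
t_2 = (15/4 + 14/(15/4))/2 = 449/120.
t_3 = (449/120 + 14/(449/120))/2 = 403201/107760.

403201/107760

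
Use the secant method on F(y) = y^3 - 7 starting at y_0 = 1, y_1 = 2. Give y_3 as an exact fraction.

F(1) = -6, F(2) = 1. y_2 = 2 - 1·(2 - 1)/(1 - (-6)) = 13/7.
F(2) = 1, F(13/7) = -204/343. y_3 = (13/7) - (-204/343)·((13/7) - 2)/((-204/343) - 1) = 1045/547.

1045/547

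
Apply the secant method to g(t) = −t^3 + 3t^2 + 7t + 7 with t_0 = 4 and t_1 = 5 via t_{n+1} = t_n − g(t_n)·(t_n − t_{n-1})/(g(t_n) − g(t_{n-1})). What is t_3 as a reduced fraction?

60019/12587

g(4) = 19, g(5) = −8. t_2 = 5 − (−8)·(5 − 4)/((−8) − 19) = 127/27.
g(5) = −8, g(127/27) = 43928/19683. t_3 = (127/27) − (43928/19683)·((127/27) − 5)/((43928/19683) − (−8)) = 60019/12587.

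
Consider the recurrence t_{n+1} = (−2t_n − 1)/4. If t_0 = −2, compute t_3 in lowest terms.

1/16

t_1 = (−2·(−2) − 1)/4 = 3/4.
t_2 = (−2·(3/4) − 1)/4 = −5/8.
t_3 = (−2·(−5/8) − 1)/4 = 1/16.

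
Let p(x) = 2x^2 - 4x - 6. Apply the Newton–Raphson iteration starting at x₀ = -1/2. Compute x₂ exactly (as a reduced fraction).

p'(x) = 4x - 4.
p(-1/2) = -7/2, p'(-1/2) = -6, so x₁ = (-1/2) - (-7/2)/(-6) = -13/12.
p(-13/12) = 49/72, p'(-13/12) = -25/3, so x₂ = (-13/12) - (49/72)/(-25/3) = -601/600.

-601/600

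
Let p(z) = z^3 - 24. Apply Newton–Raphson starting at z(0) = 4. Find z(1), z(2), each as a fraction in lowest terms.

p'(z) = 3z^2.
p(4) = 40, p'(4) = 48, so z(1) = 4 - 40/48 = 19/6.
p(19/6) = 1675/216, p'(19/6) = 361/12, so z(2) = (19/6) - (1675/216)/(361/12) = 9451/3249.

z(1) = 19/6, z(2) = 9451/3249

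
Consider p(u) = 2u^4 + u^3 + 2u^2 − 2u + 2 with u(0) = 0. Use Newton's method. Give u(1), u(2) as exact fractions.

p'(u) = 8u^3 + 3u^2 + 4u − 2.
p(0) = 2, p'(0) = −2, so u(1) = 0 − 2/(−2) = 1.
p(1) = 5, p'(1) = 13, so u(2) = 1 − 5/13 = 8/13.

u(1) = 1, u(2) = 8/13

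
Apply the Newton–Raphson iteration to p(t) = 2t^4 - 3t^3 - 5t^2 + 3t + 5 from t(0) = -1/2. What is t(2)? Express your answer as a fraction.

-721861/1003238

p'(t) = 8t^3 - 9t^2 - 10t + 3.
p(-1/2) = 11/4, p'(-1/2) = 19/4, so t(1) = (-1/2) - (11/4)/(19/4) = -41/38.
p(-41/38) = 631015/260642, p'(-41/38) = -184807/27436, so t(2) = (-41/38) - (631015/260642)/(-184807/27436) = -721861/1003238.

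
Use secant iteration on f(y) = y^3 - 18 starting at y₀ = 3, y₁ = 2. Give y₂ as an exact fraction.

f(3) = 9, f(2) = -10. y₂ = 2 - (-10)·(2 - 3)/((-10) - 9) = 48/19.

48/19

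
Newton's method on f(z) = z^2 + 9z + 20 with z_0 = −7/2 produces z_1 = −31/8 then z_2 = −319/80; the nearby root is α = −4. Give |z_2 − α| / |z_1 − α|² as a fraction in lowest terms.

4/5

z_1 − α = −31/8 − (−4) = −31/8 + 4 = 1/8, so |z_1 − α| = 1/8.
z_2 − α = −319/80 − (−4) = −319/80 + 4 = 1/80, so |z_2 − α| = 1/80.
|z_1 − α|² = 1/64.
Ratio = (1/80) / (1/64) = 4/5.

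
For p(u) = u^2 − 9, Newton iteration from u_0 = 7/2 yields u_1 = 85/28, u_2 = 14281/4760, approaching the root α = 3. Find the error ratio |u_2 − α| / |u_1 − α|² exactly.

u_1 − α = 85/28 − 3 = 1/28, so |u_1 − α| = 1/28.
u_2 − α = 14281/4760 − 3 = 1/4760, so |u_2 − α| = 1/4760.
|u_1 − α|² = 1/784.
Ratio = (1/4760) / (1/784) = 14/85.

14/85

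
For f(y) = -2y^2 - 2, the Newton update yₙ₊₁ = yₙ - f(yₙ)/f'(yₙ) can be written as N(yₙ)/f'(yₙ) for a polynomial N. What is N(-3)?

-16

f'(y) = -4y.
N(y) = y·f'(y) - f(y) = y·(-4y) - (-2y^2 - 2) = -2y^2 + 2.
N(-3) = -16.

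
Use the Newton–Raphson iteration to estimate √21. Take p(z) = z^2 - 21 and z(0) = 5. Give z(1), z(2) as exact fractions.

p'(z) = 2z.
p(5) = 4, p'(5) = 10, so z(1) = 5 - 4/10 = 23/5.
p(23/5) = 4/25, p'(23/5) = 46/5, so z(2) = (23/5) - (4/25)/(46/5) = 527/115.

z(1) = 23/5, z(2) = 527/115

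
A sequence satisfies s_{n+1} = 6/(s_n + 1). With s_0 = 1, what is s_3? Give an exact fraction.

s_1 = 6/(1 + 1) = 3.
s_2 = 6/(3 + 1) = 3/2.
s_3 = 6/(3/2 + 1) = 12/5.

12/5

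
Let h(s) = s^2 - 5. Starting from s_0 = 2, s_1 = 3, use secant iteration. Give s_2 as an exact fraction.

h(2) = -1, h(3) = 4. s_2 = 3 - 4·(3 - 2)/(4 - (-1)) = 11/5.

11/5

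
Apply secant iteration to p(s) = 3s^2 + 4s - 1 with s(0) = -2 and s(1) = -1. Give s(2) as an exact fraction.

p(-2) = 3, p(-1) = -2. s(2) = (-1) - (-2)·((-1) - (-2))/((-2) - 3) = -7/5.

-7/5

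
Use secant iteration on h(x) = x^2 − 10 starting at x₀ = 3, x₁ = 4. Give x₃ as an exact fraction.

h(3) = −1, h(4) = 6. x₂ = 4 − 6·(4 − 3)/(6 − (−1)) = 22/7.
h(4) = 6, h(22/7) = −6/49. x₃ = (22/7) − (−6/49)·((22/7) − 4)/((−6/49) − 6) = 79/25.

79/25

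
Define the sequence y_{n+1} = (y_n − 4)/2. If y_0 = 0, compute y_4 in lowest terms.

−15/4

y_1 = (0 − 4)/2 = −2.
y_2 = ((−2) − 4)/2 = −3.
y_3 = ((−3) − 4)/2 = −7/2.
y_4 = ((−7/2) − 4)/2 = −15/4.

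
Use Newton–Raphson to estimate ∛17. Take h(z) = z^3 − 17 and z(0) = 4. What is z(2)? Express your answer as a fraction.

3988657/1513800

h'(z) = 3z^2.
h(4) = 47, h'(4) = 48, so z(1) = 4 − 47/48 = 145/48.
h(145/48) = 1168561/110592, h'(145/48) = 21025/768, so z(2) = (145/48) − (1168561/110592)/(21025/768) = 3988657/1513800.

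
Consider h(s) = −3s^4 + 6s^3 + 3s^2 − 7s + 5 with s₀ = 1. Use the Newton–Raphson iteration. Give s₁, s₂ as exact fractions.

h'(s) = −12s^3 + 18s^2 + 6s − 7.
h(1) = 4, h'(1) = 5, so s₁ = 1 − 4/5 = 1/5.
h(1/5) = 2352/625, h'(1/5) = −647/125, so s₂ = (1/5) − (2352/625)/(−647/125) = 2999/3235.

s₁ = 1/5, s₂ = 2999/3235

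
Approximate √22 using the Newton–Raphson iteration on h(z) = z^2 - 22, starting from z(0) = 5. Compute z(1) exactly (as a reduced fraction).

h'(z) = 2z.
h(5) = 3, h'(5) = 10, so z(1) = 5 - 3/10 = 47/10.

47/10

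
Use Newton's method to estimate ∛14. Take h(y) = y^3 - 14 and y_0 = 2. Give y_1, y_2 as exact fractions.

y_1 = 5/2, y_2 = 181/75

h'(y) = 3y^2.
h(2) = -6, h'(2) = 12, so y_1 = 2 - (-6)/12 = 5/2.
h(5/2) = 13/8, h'(5/2) = 75/4, so y_2 = (5/2) - (13/8)/(75/4) = 181/75.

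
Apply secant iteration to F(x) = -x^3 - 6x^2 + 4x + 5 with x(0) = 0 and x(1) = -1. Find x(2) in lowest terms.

-5/9

F(0) = 5, F(-1) = -4. x(2) = (-1) - (-4)·((-1) - 0)/((-4) - 5) = -5/9.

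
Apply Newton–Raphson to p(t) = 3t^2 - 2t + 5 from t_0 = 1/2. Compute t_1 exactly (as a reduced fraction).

p'(t) = 6t - 2.
p(1/2) = 19/4, p'(1/2) = 1, so t_1 = (1/2) - (19/4)/1 = -17/4.

-17/4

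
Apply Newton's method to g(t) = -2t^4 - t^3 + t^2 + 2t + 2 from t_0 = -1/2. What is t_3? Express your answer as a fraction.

g'(t) = -8t^3 - 3t^2 + 2t + 2.
g(-1/2) = 5/4, g'(-1/2) = 5/4, so t_1 = (-1/2) - (5/4)/(5/4) = -3/2.
g(-3/2) = -11/2, g'(-3/2) = 77/4, so t_2 = (-3/2) - (-11/2)/(77/4) = -17/14.
g(-17/14) = -3630/2401, g'(-17/14) = 12995/1372, so t_3 = (-17/14) - (-3630/2401)/(12995/1372) = -38375/36386.

-38375/36386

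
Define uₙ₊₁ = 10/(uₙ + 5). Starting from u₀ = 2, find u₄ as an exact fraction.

u₁ = 10/(2 + 5) = 10/7.
u₂ = 10/(10/7 + 5) = 14/9.
u₃ = 10/(14/9 + 5) = 90/59.
u₄ = 10/(90/59 + 5) = 118/77.

118/77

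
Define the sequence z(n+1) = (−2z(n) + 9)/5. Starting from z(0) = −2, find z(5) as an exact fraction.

4123/3125

z(1) = (−2·(−2) + 9)/5 = 13/5.
z(2) = (−2·(13/5) + 9)/5 = 19/25.
z(3) = (−2·(19/25) + 9)/5 = 187/125.
z(4) = (−2·(187/125) + 9)/5 = 751/625.
z(5) = (−2·(751/625) + 9)/5 = 4123/3125.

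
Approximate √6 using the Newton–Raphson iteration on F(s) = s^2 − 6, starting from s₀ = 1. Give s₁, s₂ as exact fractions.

F'(s) = 2s.
F(1) = −5, F'(1) = 2, so s₁ = 1 − (−5)/2 = 7/2.
F(7/2) = 25/4, F'(7/2) = 7, so s₂ = (7/2) − (25/4)/7 = 73/28.

s₁ = 7/2, s₂ = 73/28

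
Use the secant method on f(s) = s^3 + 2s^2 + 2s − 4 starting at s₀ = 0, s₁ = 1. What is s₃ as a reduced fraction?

f(0) = −4, f(1) = 1. s₂ = 1 − 1·(1 − 0)/(1 − (−4)) = 4/5.
f(1) = 1, f(4/5) = −76/125. s₃ = (4/5) − (−76/125)·((4/5) − 1)/((−76/125) − 1) = 176/201.

176/201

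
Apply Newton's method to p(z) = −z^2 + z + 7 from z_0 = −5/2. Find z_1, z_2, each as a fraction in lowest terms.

z_1 = −53/24, z_2 = −6841/3120

p'(z) = −2z + 1.
p(−5/2) = −7/4, p'(−5/2) = 6, so z_1 = (−5/2) − (−7/4)/6 = −53/24.
p(−53/24) = −49/576, p'(−53/24) = 65/12, so z_2 = (−53/24) − (−49/576)/(65/12) = −6841/3120.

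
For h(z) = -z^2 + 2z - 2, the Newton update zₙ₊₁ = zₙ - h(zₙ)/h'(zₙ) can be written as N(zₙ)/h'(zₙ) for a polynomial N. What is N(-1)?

h'(z) = -2z + 2.
N(z) = z·h'(z) - h(z) = z·(-2z + 2) - (-z^2 + 2z - 2) = -z^2 + 2.
N(-1) = 1.

1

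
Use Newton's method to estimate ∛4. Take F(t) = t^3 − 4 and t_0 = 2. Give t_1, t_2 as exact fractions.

F'(t) = 3t^2.
F(2) = 4, F'(2) = 12, so t_1 = 2 − 4/12 = 5/3.
F(5/3) = 17/27, F'(5/3) = 25/3, so t_2 = (5/3) − (17/27)/(25/3) = 358/225.

t_1 = 5/3, t_2 = 358/225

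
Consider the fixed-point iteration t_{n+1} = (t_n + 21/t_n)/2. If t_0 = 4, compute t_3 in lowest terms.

14720113/3212192

t_1 = (4 + 21/4)/2 = 37/8.
t_2 = (37/8 + 21/(37/8))/2 = 2713/592.
t_3 = (2713/592 + 21/(2713/592))/2 = 14720113/3212192.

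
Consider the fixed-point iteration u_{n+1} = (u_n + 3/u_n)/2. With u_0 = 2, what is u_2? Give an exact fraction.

u_1 = (2 + 3/2)/2 = 7/4.
u_2 = (7/4 + 3/(7/4))/2 = 97/56.

97/56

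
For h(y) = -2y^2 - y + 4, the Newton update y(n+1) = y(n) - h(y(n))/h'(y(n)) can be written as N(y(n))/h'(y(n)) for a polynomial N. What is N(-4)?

-36

h'(y) = -4y - 1.
N(y) = y·h'(y) - h(y) = y·(-4y - 1) - (-2y^2 - y + 4) = -2y^2 - 4.
N(-4) = -36.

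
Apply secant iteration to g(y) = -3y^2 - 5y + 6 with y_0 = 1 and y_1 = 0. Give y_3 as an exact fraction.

24/29

g(1) = -2, g(0) = 6. y_2 = 0 - 6·(0 - 1)/(6 - (-2)) = 3/4.
g(0) = 6, g(3/4) = 9/16. y_3 = (3/4) - (9/16)·((3/4) - 0)/((9/16) - 6) = 24/29.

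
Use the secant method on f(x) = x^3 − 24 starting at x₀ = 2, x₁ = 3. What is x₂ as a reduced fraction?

f(2) = −16, f(3) = 3. x₂ = 3 − 3·(3 − 2)/(3 − (−16)) = 54/19.

54/19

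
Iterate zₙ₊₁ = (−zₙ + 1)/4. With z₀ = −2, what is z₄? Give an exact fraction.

49/256

z₁ = (−(−2) + 1)/4 = 3/4.
z₂ = (−(3/4) + 1)/4 = 1/16.
z₃ = (−(1/16) + 1)/4 = 15/64.
z₄ = (−(15/64) + 1)/4 = 49/256.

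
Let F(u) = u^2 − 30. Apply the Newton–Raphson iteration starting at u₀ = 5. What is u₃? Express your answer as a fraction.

116161/21208

F'(u) = 2u.
F(5) = −5, F'(5) = 10, so u₁ = 5 − (−5)/10 = 11/2.
F(11/2) = 1/4, F'(11/2) = 11, so u₂ = (11/2) − (1/4)/11 = 241/44.
F(241/44) = 1/1936, F'(241/44) = 241/22, so u₃ = (241/44) − (1/1936)/(241/22) = 116161/21208.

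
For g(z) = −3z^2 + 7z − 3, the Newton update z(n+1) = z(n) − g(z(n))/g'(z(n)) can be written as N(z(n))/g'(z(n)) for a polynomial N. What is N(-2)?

−9

g'(z) = −6z + 7.
N(z) = z·g'(z) − g(z) = z·(−6z + 7) − (−3z^2 + 7z − 3) = −3z^2 + 3.
N(-2) = −9.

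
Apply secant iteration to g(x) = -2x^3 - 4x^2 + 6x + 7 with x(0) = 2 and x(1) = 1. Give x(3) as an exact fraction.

3749/2349

g(2) = -13, g(1) = 7. x(2) = 1 - 7·(1 - 2)/(7 - (-13)) = 27/20.
g(1) = 7, g(27/20) = 11557/4000. x(3) = (27/20) - (11557/4000)·((27/20) - 1)/((11557/4000) - 7) = 3749/2349.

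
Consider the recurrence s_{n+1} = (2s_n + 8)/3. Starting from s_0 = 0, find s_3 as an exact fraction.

152/27

s_1 = (2·0 + 8)/3 = 8/3.
s_2 = (2·(8/3) + 8)/3 = 40/9.
s_3 = (2·(40/9) + 8)/3 = 152/27.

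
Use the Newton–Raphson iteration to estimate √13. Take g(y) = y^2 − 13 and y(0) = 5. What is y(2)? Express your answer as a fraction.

343/95

g'(y) = 2y.
g(5) = 12, g'(5) = 10, so y(1) = 5 − 12/10 = 19/5.
g(19/5) = 36/25, g'(19/5) = 38/5, so y(2) = (19/5) − (36/25)/(38/5) = 343/95.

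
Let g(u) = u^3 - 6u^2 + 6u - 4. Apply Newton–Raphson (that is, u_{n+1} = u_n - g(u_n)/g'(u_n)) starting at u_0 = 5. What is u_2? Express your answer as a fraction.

g'(u) = 3u^2 - 12u + 6.
g(5) = 1, g'(5) = 21, so u_1 = 5 - 1/21 = 104/21.
g(104/21) = 188/9261, g'(104/21) = 2962/147, so u_2 = (104/21) - (188/9261)/(2962/147) = 461978/93303.

461978/93303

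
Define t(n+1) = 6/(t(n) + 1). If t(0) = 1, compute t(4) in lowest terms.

30/17

t(1) = 6/(1 + 1) = 3.
t(2) = 6/(3 + 1) = 3/2.
t(3) = 6/(3/2 + 1) = 12/5.
t(4) = 6/(12/5 + 1) = 30/17.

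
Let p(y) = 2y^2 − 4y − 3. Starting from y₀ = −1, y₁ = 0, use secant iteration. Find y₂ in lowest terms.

p(−1) = 3, p(0) = −3. y₂ = 0 − (−3)·(0 − (−1))/((−3) − 3) = −1/2.

−1/2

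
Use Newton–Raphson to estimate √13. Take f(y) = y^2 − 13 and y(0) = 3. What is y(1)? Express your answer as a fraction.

f'(y) = 2y.
f(3) = −4, f'(3) = 6, so y(1) = 3 − (−4)/6 = 11/3.

11/3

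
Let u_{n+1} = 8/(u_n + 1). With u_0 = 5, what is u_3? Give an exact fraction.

56/31

u_1 = 8/(5 + 1) = 4/3.
u_2 = 8/(4/3 + 1) = 24/7.
u_3 = 8/(24/7 + 1) = 56/31.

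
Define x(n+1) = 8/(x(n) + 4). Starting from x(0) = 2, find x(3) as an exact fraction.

16/11

x(1) = 8/(2 + 4) = 4/3.
x(2) = 8/(4/3 + 4) = 3/2.
x(3) = 8/(3/2 + 4) = 16/11.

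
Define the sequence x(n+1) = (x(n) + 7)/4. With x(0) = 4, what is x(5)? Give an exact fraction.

2391/1024

x(1) = (4 + 7)/4 = 11/4.
x(2) = ((11/4) + 7)/4 = 39/16.
x(3) = ((39/16) + 7)/4 = 151/64.
x(4) = ((151/64) + 7)/4 = 599/256.
x(5) = ((599/256) + 7)/4 = 2391/1024.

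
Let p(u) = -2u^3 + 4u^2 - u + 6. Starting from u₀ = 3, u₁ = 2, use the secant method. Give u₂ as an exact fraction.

p(3) = -15, p(2) = 4. u₂ = 2 - 4·(2 - 3)/(4 - (-15)) = 42/19.

42/19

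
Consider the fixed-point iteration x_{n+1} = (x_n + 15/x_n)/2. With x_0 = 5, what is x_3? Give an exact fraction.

1921/496

x_1 = (5 + 15/5)/2 = 4.
x_2 = (4 + 15/4)/2 = 31/8.
x_3 = (31/8 + 15/(31/8))/2 = 1921/496.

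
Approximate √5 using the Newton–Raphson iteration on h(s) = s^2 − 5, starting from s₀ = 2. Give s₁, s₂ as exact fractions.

h'(s) = 2s.
h(2) = −1, h'(2) = 4, so s₁ = 2 − (−1)/4 = 9/4.
h(9/4) = 1/16, h'(9/4) = 9/2, so s₂ = (9/4) − (1/16)/(9/2) = 161/72.

s₁ = 9/4, s₂ = 161/72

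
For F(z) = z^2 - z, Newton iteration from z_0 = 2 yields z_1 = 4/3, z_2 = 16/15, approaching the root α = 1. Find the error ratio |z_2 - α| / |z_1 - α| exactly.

z_1 - α = 4/3 - 1 = 1/3, so |z_1 - α| = 1/3.
z_2 - α = 16/15 - 1 = 1/15, so |z_2 - α| = 1/15.
Ratio = (1/15) / (1/3) = 1/5.

1/5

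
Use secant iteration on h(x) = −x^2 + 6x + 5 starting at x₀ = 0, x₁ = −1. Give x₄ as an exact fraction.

−1045/1409

h(0) = 5, h(−1) = −2. x₂ = (−1) − (−2)·((−1) − 0)/((−2) − 5) = −5/7.
h(−1) = −2, h(−5/7) = 10/49. x₃ = (−5/7) − (10/49)·((−5/7) − (−1))/((10/49) − (−2)) = −20/27.
h(−5/7) = 10/49, h(−20/27) = 5/729. x₄ = (−20/27) − (5/729)·((−20/27) − (−5/7))/((5/729) − (10/49)) = −1045/1409.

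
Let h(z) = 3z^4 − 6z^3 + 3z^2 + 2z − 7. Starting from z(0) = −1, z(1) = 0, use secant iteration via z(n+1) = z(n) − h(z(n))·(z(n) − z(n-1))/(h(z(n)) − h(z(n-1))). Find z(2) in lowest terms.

−7/10

h(−1) = 3, h(0) = −7. z(2) = 0 − (−7)·(0 − (−1))/((−7) − 3) = −7/10.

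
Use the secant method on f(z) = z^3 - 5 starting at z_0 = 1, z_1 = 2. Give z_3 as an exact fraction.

265/157

f(1) = -4, f(2) = 3. z_2 = 2 - 3·(2 - 1)/(3 - (-4)) = 11/7.
f(2) = 3, f(11/7) = -384/343. z_3 = (11/7) - (-384/343)·((11/7) - 2)/((-384/343) - 3) = 265/157.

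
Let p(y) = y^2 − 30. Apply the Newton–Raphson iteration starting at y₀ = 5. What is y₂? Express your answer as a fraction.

241/44

p'(y) = 2y.
p(5) = −5, p'(5) = 10, so y₁ = 5 − (−5)/10 = 11/2.
p(11/2) = 1/4, p'(11/2) = 11, so y₂ = (11/2) − (1/4)/11 = 241/44.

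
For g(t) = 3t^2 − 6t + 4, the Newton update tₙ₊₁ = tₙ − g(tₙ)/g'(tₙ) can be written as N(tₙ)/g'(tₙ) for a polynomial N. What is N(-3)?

23

g'(t) = 6t − 6.
N(t) = t·g'(t) − g(t) = t·(6t − 6) − (3t^2 − 6t + 4) = 3t^2 − 4.
N(-3) = 23.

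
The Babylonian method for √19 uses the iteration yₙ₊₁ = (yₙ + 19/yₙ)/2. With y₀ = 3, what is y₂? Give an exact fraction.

367/84

y₁ = (3 + 19/3)/2 = 14/3.
y₂ = (14/3 + 19/(14/3))/2 = 367/84.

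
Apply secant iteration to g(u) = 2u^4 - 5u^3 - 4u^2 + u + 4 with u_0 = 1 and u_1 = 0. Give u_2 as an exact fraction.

2/3

g(1) = -2, g(0) = 4. u_2 = 0 - 4·(0 - 1)/(4 - (-2)) = 2/3.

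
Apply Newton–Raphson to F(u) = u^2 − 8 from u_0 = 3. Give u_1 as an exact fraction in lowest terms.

17/6

F'(u) = 2u.
F(3) = 1, F'(3) = 6, so u_1 = 3 − 1/6 = 17/6.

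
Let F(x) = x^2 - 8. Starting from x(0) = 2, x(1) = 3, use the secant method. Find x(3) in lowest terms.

F(2) = -4, F(3) = 1. x(2) = 3 - 1·(3 - 2)/(1 - (-4)) = 14/5.
F(3) = 1, F(14/5) = -4/25. x(3) = (14/5) - (-4/25)·((14/5) - 3)/((-4/25) - 1) = 82/29.

82/29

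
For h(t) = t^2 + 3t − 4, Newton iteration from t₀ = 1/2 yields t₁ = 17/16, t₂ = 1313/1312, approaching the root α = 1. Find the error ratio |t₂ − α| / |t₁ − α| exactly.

t₁ − α = 17/16 − 1 = 1/16, so |t₁ − α| = 1/16.
t₂ − α = 1313/1312 − 1 = 1/1312, so |t₂ − α| = 1/1312.
Ratio = (1/1312) / (1/16) = 1/82.

1/82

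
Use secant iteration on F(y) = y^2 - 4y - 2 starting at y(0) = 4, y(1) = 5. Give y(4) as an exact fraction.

F(4) = -2, F(5) = 3. y(2) = 5 - 3·(5 - 4)/(3 - (-2)) = 22/5.
F(5) = 3, F(22/5) = -6/25. y(3) = (22/5) - (-6/25)·((22/5) - 5)/((-6/25) - 3) = 40/9.
F(22/5) = -6/25, F(40/9) = -2/81. y(4) = (40/9) - (-2/81)·((40/9) - (22/5))/((-2/81) - (-6/25)) = 485/109.

485/109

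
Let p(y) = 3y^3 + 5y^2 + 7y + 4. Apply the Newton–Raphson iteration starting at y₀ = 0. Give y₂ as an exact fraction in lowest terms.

-52/63

p'(y) = 9y^2 + 10y + 7.
p(0) = 4, p'(0) = 7, so y₁ = 0 - 4/7 = -4/7.
p(-4/7) = 368/343, p'(-4/7) = 207/49, so y₂ = (-4/7) - (368/343)/(207/49) = -52/63.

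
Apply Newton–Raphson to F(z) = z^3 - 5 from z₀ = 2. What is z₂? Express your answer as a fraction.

F'(z) = 3z^2.
F(2) = 3, F'(2) = 12, so z₁ = 2 - 3/12 = 7/4.
F(7/4) = 23/64, F'(7/4) = 147/16, so z₂ = (7/4) - (23/64)/(147/16) = 503/294.

503/294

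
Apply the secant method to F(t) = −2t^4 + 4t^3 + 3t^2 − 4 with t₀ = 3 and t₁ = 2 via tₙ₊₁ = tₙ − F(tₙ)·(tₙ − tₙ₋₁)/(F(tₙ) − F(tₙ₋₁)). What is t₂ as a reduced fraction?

86/39

F(3) = −31, F(2) = 8. t₂ = 2 − 8·(2 − 3)/(8 − (−31)) = 86/39.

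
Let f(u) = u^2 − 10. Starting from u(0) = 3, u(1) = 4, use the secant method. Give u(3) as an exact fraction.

79/25

f(3) = −1, f(4) = 6. u(2) = 4 − 6·(4 − 3)/(6 − (−1)) = 22/7.
f(4) = 6, f(22/7) = −6/49. u(3) = (22/7) − (−6/49)·((22/7) − 4)/((−6/49) − 6) = 79/25.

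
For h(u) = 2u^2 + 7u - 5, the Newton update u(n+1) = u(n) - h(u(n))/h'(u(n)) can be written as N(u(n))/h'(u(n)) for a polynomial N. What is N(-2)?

13

h'(u) = 4u + 7.
N(u) = u·h'(u) - h(u) = u·(4u + 7) - (2u^2 + 7u - 5) = 2u^2 + 5.
N(-2) = 13.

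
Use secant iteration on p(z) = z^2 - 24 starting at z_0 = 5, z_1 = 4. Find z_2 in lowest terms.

44/9

p(5) = 1, p(4) = -8. z_2 = 4 - (-8)·(4 - 5)/((-8) - 1) = 44/9.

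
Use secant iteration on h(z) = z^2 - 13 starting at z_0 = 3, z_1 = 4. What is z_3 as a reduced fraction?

h(3) = -4, h(4) = 3. z_2 = 4 - 3·(4 - 3)/(3 - (-4)) = 25/7.
h(4) = 3, h(25/7) = -12/49. z_3 = (25/7) - (-12/49)·((25/7) - 4)/((-12/49) - 3) = 191/53.

191/53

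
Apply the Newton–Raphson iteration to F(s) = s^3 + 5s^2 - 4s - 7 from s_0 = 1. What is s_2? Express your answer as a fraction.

F'(s) = 3s^2 + 10s - 4.
F(1) = -5, F'(1) = 9, so s_1 = 1 - (-5)/9 = 14/9.
F(14/9) = 1925/729, F'(14/9) = 508/27, so s_2 = (14/9) - (1925/729)/(508/27) = 19411/13716.

19411/13716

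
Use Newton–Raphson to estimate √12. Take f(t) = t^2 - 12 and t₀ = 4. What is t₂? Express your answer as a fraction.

f'(t) = 2t.
f(4) = 4, f'(4) = 8, so t₁ = 4 - 4/8 = 7/2.
f(7/2) = 1/4, f'(7/2) = 7, so t₂ = (7/2) - (1/4)/7 = 97/28.

97/28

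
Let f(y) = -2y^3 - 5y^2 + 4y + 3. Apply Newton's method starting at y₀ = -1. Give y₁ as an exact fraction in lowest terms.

-1/2

f'(y) = -6y^2 - 10y + 4.
f(-1) = -4, f'(-1) = 8, so y₁ = (-1) - (-4)/8 = -1/2.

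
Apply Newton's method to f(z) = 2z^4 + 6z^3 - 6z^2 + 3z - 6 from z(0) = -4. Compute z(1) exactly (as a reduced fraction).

-678/173

f'(z) = 8z^3 + 18z^2 - 12z + 3.
f(-4) = 14, f'(-4) = -173, so z(1) = (-4) - 14/(-173) = -678/173.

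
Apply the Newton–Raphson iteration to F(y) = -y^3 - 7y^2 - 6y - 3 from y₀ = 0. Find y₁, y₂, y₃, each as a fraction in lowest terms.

F'(y) = -3y^2 - 14y - 6.
F(0) = -3, F'(0) = -6, so y₁ = 0 - (-3)/(-6) = -1/2.
F(-1/2) = -13/8, F'(-1/2) = 1/4, so y₂ = (-1/2) - (-13/8)/(1/4) = 6.
F(6) = -507, F'(6) = -198, so y₃ = 6 - (-507)/(-198) = 227/66.

y₁ = -1/2, y₂ = 6, y₃ = 227/66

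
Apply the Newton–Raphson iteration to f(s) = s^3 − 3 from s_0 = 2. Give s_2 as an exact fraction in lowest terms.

f'(s) = 3s^2.
f(2) = 5, f'(2) = 12, so s_1 = 2 − 5/12 = 19/12.
f(19/12) = 1675/1728, f'(19/12) = 361/48, so s_2 = (19/12) − (1675/1728)/(361/48) = 9451/6498.

9451/6498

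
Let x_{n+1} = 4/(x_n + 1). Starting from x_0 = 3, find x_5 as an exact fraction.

x_1 = 4/(3 + 1) = 1.
x_2 = 4/(1 + 1) = 2.
x_3 = 4/(2 + 1) = 4/3.
x_4 = 4/(4/3 + 1) = 12/7.
x_5 = 4/(12/7 + 1) = 28/19.

28/19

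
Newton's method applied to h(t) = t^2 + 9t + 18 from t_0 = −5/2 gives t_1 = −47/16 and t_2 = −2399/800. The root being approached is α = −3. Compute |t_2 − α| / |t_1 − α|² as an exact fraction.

t_1 − α = −47/16 − (−3) = −47/16 + 3 = 1/16, so |t_1 − α| = 1/16.
t_2 − α = −2399/800 − (−3) = −2399/800 + 3 = 1/800, so |t_2 − α| = 1/800.
|t_1 − α|² = 1/256.
Ratio = (1/800) / (1/256) = 8/25.

8/25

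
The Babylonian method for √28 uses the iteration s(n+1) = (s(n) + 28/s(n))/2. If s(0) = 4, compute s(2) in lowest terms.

233/44

s(1) = (4 + 28/4)/2 = 11/2.
s(2) = (11/2 + 28/(11/2))/2 = 233/44.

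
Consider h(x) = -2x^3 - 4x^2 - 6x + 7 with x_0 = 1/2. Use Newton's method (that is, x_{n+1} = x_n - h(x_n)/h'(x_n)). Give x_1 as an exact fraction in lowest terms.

17/23

h'(x) = -6x^2 - 8x - 6.
h(1/2) = 11/4, h'(1/2) = -23/2, so x_1 = (1/2) - (11/4)/(-23/2) = 17/23.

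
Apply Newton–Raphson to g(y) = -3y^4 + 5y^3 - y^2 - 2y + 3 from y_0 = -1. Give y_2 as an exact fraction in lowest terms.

g'(y) = -12y^3 + 15y^2 - 2y - 2.
g(-1) = -4, g'(-1) = 27, so y_1 = (-1) - (-4)/27 = -23/27.
g(-23/27) = -122656/177147, g'(-23/27) = 118139/6561, so y_2 = (-23/27) - (-122656/177147)/(118139/6561) = -864847/1063251.

-864847/1063251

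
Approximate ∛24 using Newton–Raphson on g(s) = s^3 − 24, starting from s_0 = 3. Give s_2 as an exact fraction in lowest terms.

g'(s) = 3s^2.
g(3) = 3, g'(3) = 27, so s_1 = 3 − 3/27 = 26/9.
g(26/9) = 80/729, g'(26/9) = 676/27, so s_2 = (26/9) − (80/729)/(676/27) = 13162/4563.

13162/4563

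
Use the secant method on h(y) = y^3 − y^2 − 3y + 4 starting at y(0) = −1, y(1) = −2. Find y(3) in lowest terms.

−988/543

h(−1) = 5, h(−2) = −2. y(2) = (−2) − (−2)·((−2) − (−1))/((−2) − 5) = −12/7.
h(−2) = −2, h(−12/7) = 400/343. y(3) = (−12/7) − (400/343)·((−12/7) − (−2))/((400/343) − (−2)) = −988/543.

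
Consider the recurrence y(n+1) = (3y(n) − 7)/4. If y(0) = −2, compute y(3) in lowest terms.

−313/64

y(1) = (3·(−2) − 7)/4 = −13/4.
y(2) = (3·(−13/4) − 7)/4 = −67/16.
y(3) = (3·(−67/16) − 7)/4 = −313/64.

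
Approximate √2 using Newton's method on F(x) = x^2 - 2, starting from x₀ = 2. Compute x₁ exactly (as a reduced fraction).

F'(x) = 2x.
F(2) = 2, F'(2) = 4, so x₁ = 2 - 2/4 = 3/2.

3/2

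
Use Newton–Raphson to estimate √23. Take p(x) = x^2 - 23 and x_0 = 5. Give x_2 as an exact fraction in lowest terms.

1151/240

p'(x) = 2x.
p(5) = 2, p'(5) = 10, so x_1 = 5 - 2/10 = 24/5.
p(24/5) = 1/25, p'(24/5) = 48/5, so x_2 = (24/5) - (1/25)/(48/5) = 1151/240.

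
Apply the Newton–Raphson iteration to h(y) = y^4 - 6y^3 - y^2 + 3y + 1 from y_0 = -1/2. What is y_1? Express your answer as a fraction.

h'(y) = 4y^3 - 18y^2 - 2y + 3.
h(-1/2) = 1/16, h'(-1/2) = -1, so y_1 = (-1/2) - (1/16)/(-1) = -7/16.

-7/16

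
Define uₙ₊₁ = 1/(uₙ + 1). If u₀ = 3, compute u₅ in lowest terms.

u₁ = 1/(3 + 1) = 1/4.
u₂ = 1/(1/4 + 1) = 4/5.
u₃ = 1/(4/5 + 1) = 5/9.
u₄ = 1/(5/9 + 1) = 9/14.
u₅ = 1/(9/14 + 1) = 14/23.

14/23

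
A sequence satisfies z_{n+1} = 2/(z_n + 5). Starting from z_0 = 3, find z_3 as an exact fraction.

42/113

z_1 = 2/(3 + 5) = 1/4.
z_2 = 2/(1/4 + 5) = 8/21.
z_3 = 2/(8/21 + 5) = 42/113.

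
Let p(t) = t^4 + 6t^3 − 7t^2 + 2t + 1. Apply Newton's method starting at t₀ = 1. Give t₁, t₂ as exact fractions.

t₁ = 7/10, t₂ = 4063/23920

p'(t) = 4t^3 + 18t^2 − 14t + 2.
p(1) = 3, p'(1) = 10, so t₁ = 1 − 3/10 = 7/10.
p(7/10) = 12681/10000, p'(7/10) = 299/125, so t₂ = (7/10) − (12681/10000)/(299/125) = 4063/23920.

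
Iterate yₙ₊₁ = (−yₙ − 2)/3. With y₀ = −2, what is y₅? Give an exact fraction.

−40/81

y₁ = (−(−2) − 2)/3 = 0.
y₂ = (−0 − 2)/3 = −2/3.
y₃ = (−(−2/3) − 2)/3 = −4/9.
y₄ = (−(−4/9) − 2)/3 = −14/27.
y₅ = (−(−14/27) − 2)/3 = −40/81.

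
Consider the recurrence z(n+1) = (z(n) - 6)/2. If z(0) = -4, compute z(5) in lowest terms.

-95/16

z(1) = ((-4) - 6)/2 = -5.
z(2) = ((-5) - 6)/2 = -11/2.
z(3) = ((-11/2) - 6)/2 = -23/4.
z(4) = ((-23/4) - 6)/2 = -47/8.
z(5) = ((-47/8) - 6)/2 = -95/16.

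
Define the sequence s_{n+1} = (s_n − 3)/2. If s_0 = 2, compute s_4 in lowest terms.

−43/16

s_1 = (2 − 3)/2 = −1/2.
s_2 = ((−1/2) − 3)/2 = −7/4.
s_3 = ((−7/4) − 3)/2 = −19/8.
s_4 = ((−19/8) − 3)/2 = −43/16.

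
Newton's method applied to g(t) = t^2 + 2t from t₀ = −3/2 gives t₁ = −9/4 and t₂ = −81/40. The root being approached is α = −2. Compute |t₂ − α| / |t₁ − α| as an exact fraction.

t₁ − α = −9/4 − (−2) = −9/4 + 2 = −1/4, so |t₁ − α| = 1/4.
t₂ − α = −81/40 − (−2) = −81/40 + 2 = −1/40, so |t₂ − α| = 1/40.
Ratio = (1/40) / (1/4) = 1/10.

1/10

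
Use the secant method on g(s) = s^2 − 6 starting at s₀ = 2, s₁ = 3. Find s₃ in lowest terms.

22/9

g(2) = −2, g(3) = 3. s₂ = 3 − 3·(3 − 2)/(3 − (−2)) = 12/5.
g(3) = 3, g(12/5) = −6/25. s₃ = (12/5) − (−6/25)·((12/5) − 3)/((−6/25) − 3) = 22/9.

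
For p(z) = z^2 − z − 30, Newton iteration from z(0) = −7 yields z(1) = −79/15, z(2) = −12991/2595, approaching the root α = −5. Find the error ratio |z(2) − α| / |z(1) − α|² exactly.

z(1) − α = −79/15 − (−5) = −79/15 + 5 = −4/15, so |z(1) − α| = 4/15.
z(2) − α = −12991/2595 − (−5) = −12991/2595 + 5 = −16/2595, so |z(2) − α| = 16/2595.
|z(1) − α|² = 16/225.
Ratio = (16/2595) / (16/225) = 15/173.

15/173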